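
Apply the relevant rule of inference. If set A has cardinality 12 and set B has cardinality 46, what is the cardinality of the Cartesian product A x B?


The Cartesian product A x B contains all ordered pairs (a, b).
|A x B| = |A| * |B| = 12 * 46 = 552

552


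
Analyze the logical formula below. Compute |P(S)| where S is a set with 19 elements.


The power set of a set with n elements has 2^n elements.
|P(S)| = 2^19 = 524288

524288


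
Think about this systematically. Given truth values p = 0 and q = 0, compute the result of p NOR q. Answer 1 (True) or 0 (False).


p = 0, q = 0
Operation: p NOR q
Evaluate: 0 NOR 0 = 1

1


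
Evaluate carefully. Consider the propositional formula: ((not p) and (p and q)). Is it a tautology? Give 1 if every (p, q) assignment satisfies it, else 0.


Check all 4 assignments:
p=0, q=0: 0
p=0, q=1: 0
p=1, q=0: 0
p=1, q=1: 0
Satisfying count = 0/4.
Tautology iff count = 4: no.

0


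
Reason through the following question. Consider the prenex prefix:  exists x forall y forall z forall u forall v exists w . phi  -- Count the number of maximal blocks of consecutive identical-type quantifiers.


Quantifier-type sequence: E A A A A E  (A=forall, E=exists)
Group into maximal same-type runs:
  Ex1 | Ax4 | Ex1
Number of blocks = 3

3


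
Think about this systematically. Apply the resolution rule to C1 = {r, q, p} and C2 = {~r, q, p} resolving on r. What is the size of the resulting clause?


Remove r from C1 and ~r from C2.
C1 remainder: {q, p}
C2 remainder: {q, p}
Union (resolvent): {p, q}
Resolvent has 2 literal(s).

2


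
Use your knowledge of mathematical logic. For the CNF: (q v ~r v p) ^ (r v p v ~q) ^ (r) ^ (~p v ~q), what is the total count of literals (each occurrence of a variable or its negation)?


Counting literals in each clause:
Clause 1: 3 literal(s)
Clause 2: 3 literal(s)
Clause 3: 1 literal(s)
Clause 4: 2 literal(s)
Total = 9

9


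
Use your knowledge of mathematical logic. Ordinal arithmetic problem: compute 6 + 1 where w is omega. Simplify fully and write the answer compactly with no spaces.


Compute 6 + 1.
Ordinal + is associative but NOT commutative; for finite n>0, n + w = w but w + n stays w+n.
Both operands finite; ordinal + agrees with natural +: 6 + 1 = 7.
Result = 7

7


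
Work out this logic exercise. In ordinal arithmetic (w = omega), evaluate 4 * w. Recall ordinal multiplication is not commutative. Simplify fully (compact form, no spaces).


Compute 4 * w.
Ordinal * is associative and left-distributive over +, but NOT commutative; for finite n>1, n*w = w but w*n stays w*n.
For finite n>0, n * w = sup{n*k : k<w} = w. So 4 * w = w.
Result = w

w


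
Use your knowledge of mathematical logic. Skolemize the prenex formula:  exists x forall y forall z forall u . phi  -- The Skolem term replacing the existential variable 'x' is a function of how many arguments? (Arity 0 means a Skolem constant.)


Quantifier prefix: exists x forall y forall z forall u
'x' is existentially quantified at position 1.
No universal quantifiers precede it.
Skolem function arity = 0 (a Skolem constant)

0


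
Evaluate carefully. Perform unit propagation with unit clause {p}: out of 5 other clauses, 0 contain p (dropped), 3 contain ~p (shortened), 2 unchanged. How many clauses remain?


Satisfied (removed): 0
Shortened (remain): 3
Unchanged (remain): 2
Remaining = 3 + 2 = 5

5


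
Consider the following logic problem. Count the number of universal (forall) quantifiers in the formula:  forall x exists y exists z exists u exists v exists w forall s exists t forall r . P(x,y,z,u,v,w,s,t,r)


Quantifier prefix: forall x exists y exists z exists u exists v exists w forall s exists t forall r
Mark each quantifier type:
  U E E E E E U E U
Universal count = 3, Existential count = 6
Asked for universal (forall) quantifiers: 3

3


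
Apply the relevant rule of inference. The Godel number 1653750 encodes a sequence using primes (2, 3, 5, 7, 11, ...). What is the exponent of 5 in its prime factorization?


Factorize 1653750 by dividing by 5 repeatedly.
Division steps: 5 divides 1653750 exactly 4 time(s).
Exponent of 5 = 4

4


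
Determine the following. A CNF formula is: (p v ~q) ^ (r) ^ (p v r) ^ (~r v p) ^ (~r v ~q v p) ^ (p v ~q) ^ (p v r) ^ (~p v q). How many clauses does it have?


A CNF formula is a conjunction of clauses.
Clauses are separated by ^.
Counting the conjuncts: 8 clauses.

8


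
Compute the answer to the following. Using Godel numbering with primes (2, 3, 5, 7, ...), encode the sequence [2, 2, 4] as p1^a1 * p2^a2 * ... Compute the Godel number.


Encode each element as an exponent of the corresponding prime:
  2^2 = 4
  3^2 = 9
  5^4 = 625
Product = 4 * 9 * 625 = 22500

22500


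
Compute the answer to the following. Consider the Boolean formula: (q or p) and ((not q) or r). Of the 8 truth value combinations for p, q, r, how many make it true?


Evaluate all 8 assignments for p, q, r:
p=0, q=0, r=0: 0
p=0, q=0, r=1: 0
p=0, q=1, r=0: 0
p=0, q=1, r=1: 1
p=1, q=0, r=0: 1
p=1, q=0, r=1: 1
p=1, q=1, r=0: 0
p=1, q=1, r=1: 1
Satisfying count = 4

4


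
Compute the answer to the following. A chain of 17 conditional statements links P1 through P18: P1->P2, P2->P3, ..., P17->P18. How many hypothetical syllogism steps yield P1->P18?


With 17 implications in a chain connecting 18 propositions:
P1->P2, P2->P3, ..., P17->P18
Steps needed = (number of implications) - 1 = 17 - 1 = 16

16


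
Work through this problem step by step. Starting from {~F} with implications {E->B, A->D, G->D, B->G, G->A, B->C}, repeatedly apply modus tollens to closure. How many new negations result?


Initial negated facts: {~F}
Apply modus tollens to closure:
  (no implication fires)
Final negated: {~F}
New negations: {(none)}
Count = 0

0


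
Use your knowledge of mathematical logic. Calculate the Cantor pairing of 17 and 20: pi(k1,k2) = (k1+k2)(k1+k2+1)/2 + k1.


k1 + k2 = 37
(k1+k2)(k1+k2+1)/2 = 37 * 38 / 2 = 703
pi = 703 + 17 = 720

720


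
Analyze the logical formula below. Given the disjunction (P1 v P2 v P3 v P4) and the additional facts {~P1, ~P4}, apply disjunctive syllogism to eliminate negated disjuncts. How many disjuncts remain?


Original disjuncts (4): P1, P2, P3, P4
Negated (eliminate): ~P1, ~P4
Remaining disjuncts: P2, P3
Count = 4 - 2 = 2

2


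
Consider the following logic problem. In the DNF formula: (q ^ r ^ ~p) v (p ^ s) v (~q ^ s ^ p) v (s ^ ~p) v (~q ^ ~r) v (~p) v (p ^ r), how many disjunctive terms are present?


A DNF formula is a disjunction of terms (conjunctions).
Terms are separated by v.
Counting the disjuncts: 7 terms.

7


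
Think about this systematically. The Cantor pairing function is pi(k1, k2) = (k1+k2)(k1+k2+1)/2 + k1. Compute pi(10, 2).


k1 + k2 = 12
(k1+k2)(k1+k2+1)/2 = 12 * 13 / 2 = 78
pi = 78 + 10 = 88

88


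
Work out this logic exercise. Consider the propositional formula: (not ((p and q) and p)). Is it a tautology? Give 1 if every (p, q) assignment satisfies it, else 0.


Check all 4 assignments:
p=0, q=0: 1
p=0, q=1: 1
p=1, q=0: 1
p=1, q=1: 0
Satisfying count = 3/4.
Tautology iff count = 4: no.

0


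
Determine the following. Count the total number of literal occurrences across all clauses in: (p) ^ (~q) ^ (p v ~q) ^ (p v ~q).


Counting literals in each clause:
Clause 1: 1 literal(s)
Clause 2: 1 literal(s)
Clause 3: 2 literal(s)
Clause 4: 2 literal(s)
Total = 6

6


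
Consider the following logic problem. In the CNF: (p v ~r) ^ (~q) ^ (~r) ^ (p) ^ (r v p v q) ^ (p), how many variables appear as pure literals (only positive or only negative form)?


Check each variable for pure literal status:
p: pure positive
q: mixed (not pure)
r: mixed (not pure)
Pure literal count = 1

1


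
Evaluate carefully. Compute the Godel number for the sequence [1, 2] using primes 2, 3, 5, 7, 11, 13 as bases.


Encode each element as an exponent of the corresponding prime:
  2^1 = 2
  3^2 = 9
Product = 2 * 9 = 18

18


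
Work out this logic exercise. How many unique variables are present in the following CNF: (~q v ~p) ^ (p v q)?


Identify each variable that appears in the formula.
Variables found: p, q
Count = 2

2


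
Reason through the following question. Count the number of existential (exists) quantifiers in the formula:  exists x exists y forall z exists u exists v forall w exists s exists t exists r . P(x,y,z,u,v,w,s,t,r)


Quantifier prefix: exists x exists y forall z exists u exists v forall w exists s exists t exists r
Mark each quantifier type:
  E E U E E U E E E
Universal count = 2, Existential count = 7
Asked for existential (exists) quantifiers: 7

7


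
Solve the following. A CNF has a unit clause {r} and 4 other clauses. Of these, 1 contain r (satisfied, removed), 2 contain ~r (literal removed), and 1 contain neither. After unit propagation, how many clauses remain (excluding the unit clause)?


Satisfied (removed): 1
Shortened (remain): 2
Unchanged (remain): 1
Remaining = 2 + 1 = 3

3


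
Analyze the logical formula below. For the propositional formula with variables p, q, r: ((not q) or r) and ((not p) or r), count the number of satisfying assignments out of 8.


Evaluate all 8 assignments for p, q, r:
p=0, q=0, r=0: 1
p=0, q=0, r=1: 1
p=0, q=1, r=0: 0
p=0, q=1, r=1: 1
p=1, q=0, r=0: 0
p=1, q=0, r=1: 1
p=1, q=1, r=0: 0
p=1, q=1, r=1: 1
Satisfying count = 5

5


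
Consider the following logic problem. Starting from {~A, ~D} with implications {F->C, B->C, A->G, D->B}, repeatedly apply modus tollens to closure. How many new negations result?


Initial negated facts: {~A, ~D}
Apply modus tollens to closure:
  (no implication fires)
Final negated: {~A, ~D}
New negations: {(none)}
Count = 0

0


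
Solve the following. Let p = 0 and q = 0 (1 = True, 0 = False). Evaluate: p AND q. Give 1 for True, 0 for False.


p = 0, q = 0
Operation: p AND q
Evaluate: 0 AND 0 = 0

0


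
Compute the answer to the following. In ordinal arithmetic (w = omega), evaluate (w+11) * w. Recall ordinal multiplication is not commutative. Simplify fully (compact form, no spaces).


Compute (w+11) * w.
Ordinal * is associative and left-distributive over +, but NOT commutative; for finite n>1, n*w = w but w*n stays w*n.
(w+11) * w = sup{(w+11)*k : k<w} = sup{w*k+11} = w^2 (the +11 tail is absorbed in the limit).
Result = w^2

w^2


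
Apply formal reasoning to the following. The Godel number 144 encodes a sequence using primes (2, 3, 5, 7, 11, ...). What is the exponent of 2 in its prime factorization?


Factorize 144 by dividing by 2 repeatedly.
Division steps: 2 divides 144 exactly 4 time(s).
Exponent of 2 = 4

4


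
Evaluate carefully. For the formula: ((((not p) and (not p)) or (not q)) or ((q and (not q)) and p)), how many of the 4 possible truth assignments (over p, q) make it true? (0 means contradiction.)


Check all 4 assignments:
p=0, q=0: 1
p=0, q=1: 1
p=1, q=0: 1
p=1, q=1: 0
Count of True = 3

3


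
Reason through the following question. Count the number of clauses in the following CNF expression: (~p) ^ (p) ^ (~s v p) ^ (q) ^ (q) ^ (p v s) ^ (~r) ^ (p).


A CNF formula is a conjunction of clauses.
Clauses are separated by ^.
Counting the conjuncts: 8 clauses.

8


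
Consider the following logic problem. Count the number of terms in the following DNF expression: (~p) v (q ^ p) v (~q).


A DNF formula is a disjunction of terms (conjunctions).
Terms are separated by v.
Counting the disjuncts: 3 terms.

3


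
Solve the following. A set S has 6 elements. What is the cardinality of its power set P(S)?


The power set of a set with n elements has 2^n elements.
|P(S)| = 2^6 = 64

64


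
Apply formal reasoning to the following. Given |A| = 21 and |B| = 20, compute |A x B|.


The Cartesian product A x B contains all ordered pairs (a, b).
|A x B| = |A| * |B| = 21 * 20 = 420

420


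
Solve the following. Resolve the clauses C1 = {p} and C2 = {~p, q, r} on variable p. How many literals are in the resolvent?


Remove p from C1 and ~p from C2.
C1 remainder: {}
C2 remainder: {q, r}
Union (resolvent): {q, r}
Resolvent has 2 literal(s).

2


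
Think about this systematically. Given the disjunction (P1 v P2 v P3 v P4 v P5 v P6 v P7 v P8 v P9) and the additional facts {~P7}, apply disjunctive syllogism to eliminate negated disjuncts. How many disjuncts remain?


Original disjuncts (9): P1, P2, P3, P4, P5, P6, P7, P8, P9
Negated (eliminate): ~P7
Remaining disjuncts: P1, P2, P3, P4, P5, P6, P8, P9
Count = 9 - 1 = 8

8


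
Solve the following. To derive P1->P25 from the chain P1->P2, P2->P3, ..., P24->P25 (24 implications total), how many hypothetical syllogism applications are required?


With 24 implications in a chain connecting 25 propositions:
P1->P2, P2->P3, ..., P24->P25
Steps needed = (number of implications) - 1 = 24 - 1 = 23

23


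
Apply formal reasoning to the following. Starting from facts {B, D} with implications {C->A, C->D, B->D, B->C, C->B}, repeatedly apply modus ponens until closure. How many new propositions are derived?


Initial facts: {B, D}
Apply modus ponens to closure:
  B and B->C  =>  C
  C and C->A  =>  A
Final known: {A, B, C, D}
New propositions: {A, C}
Count = 2

2


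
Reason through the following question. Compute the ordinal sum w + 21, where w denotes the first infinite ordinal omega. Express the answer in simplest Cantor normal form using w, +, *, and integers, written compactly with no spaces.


Compute w + 21.
Ordinal + is associative but NOT commutative; for finite n>0, n + w = w but w + n stays w+n.
w + 21 is already in normal form (a successor ordinal beyond w).
Result = w+21

w+21


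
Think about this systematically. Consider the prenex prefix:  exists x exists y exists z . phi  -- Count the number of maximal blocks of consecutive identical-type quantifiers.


Quantifier-type sequence: E E E  (A=forall, E=exists)
Group into maximal same-type runs:
  Ex3
Number of blocks = 1

1


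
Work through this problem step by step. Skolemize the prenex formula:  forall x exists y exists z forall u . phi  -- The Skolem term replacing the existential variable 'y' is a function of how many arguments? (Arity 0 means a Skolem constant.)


Quantifier prefix: forall x exists y exists z forall u
'y' is existentially quantified at position 2.
Universal variables preceding it: x
Skolem function arity = 1

1


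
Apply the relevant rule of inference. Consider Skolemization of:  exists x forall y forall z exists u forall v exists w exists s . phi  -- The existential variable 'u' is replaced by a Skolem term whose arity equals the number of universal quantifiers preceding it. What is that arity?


Quantifier prefix: exists x forall y forall z exists u forall v exists w exists s
'u' is existentially quantified at position 4.
Universal variables preceding it: y, z
Skolem function arity = 2

2


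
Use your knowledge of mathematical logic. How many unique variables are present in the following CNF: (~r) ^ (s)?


Identify each variable that appears in the formula.
Variables found: r, s
Count = 2

2


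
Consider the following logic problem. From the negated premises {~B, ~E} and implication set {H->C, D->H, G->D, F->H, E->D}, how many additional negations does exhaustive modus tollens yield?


Initial negated facts: {~B, ~E}
Apply modus tollens to closure:
  (no implication fires)
Final negated: {~B, ~E}
New negations: {(none)}
Count = 0

0


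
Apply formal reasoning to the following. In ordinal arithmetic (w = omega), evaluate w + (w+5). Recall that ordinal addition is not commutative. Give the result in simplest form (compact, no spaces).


Compute w + (w+5).
Ordinal + is associative but NOT commutative; for finite n>0, n + w = w but w + n stays w+n.
w + (w+5) = (w+w) + 5 = w*2+5.
Result = w*2+5

w*2+5


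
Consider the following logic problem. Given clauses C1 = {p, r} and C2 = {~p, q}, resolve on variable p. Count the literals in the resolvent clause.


Remove p from C1 and ~p from C2.
C1 remainder: {r}
C2 remainder: {q}
Union (resolvent): {q, r}
Resolvent has 2 literal(s).

2


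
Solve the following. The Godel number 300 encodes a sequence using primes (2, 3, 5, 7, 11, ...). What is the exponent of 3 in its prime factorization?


Factorize 300 by dividing by 3 repeatedly.
Division steps: 3 divides 300 exactly 1 time(s).
Exponent of 3 = 1

1


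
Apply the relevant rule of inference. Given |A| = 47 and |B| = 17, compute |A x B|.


The Cartesian product A x B contains all ordered pairs (a, b).
|A x B| = |A| * |B| = 47 * 17 = 799

799


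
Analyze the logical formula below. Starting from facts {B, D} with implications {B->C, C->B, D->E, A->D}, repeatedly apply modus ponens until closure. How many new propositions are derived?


Initial facts: {B, D}
Apply modus ponens to closure:
  B and B->C  =>  C
  D and D->E  =>  E
Final known: {B, C, D, E}
New propositions: {C, E}
Count = 2

2


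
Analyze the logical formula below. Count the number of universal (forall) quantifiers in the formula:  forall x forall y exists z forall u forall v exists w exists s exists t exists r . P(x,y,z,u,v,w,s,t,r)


Quantifier prefix: forall x forall y exists z forall u forall v exists w exists s exists t exists r
Mark each quantifier type:
  U U E U U E E E E
Universal count = 4, Existential count = 5
Asked for universal (forall) quantifiers: 4

4


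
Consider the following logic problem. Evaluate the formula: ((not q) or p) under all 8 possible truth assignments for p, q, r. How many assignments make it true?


Check all 8 assignments:
p=0, q=0, r=0: 1
p=0, q=0, r=1: 1
p=0, q=1, r=0: 0
p=0, q=1, r=1: 0
p=1, q=0, r=0: 1
p=1, q=0, r=1: 1
p=1, q=1, r=0: 1
p=1, q=1, r=1: 1
Count of True = 6

6


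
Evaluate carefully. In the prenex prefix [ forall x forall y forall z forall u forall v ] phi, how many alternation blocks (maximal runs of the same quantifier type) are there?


Quantifier-type sequence: A A A A A  (A=forall, E=exists)
Group into maximal same-type runs:
  Ax5
Number of blocks = 1

1


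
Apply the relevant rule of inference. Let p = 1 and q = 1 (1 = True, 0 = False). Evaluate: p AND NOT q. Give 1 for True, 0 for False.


p = 1, q = 1
Operation: p AND NOT q
Evaluate: 1 AND NOT 1 = 0

0


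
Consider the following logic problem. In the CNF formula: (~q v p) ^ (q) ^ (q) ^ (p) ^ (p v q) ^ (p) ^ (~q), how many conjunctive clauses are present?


A CNF formula is a conjunction of clauses.
Clauses are separated by ^.
Counting the conjuncts: 7 clauses.

7


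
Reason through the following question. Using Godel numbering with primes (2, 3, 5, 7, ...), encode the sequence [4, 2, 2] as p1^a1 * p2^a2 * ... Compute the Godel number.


Encode each element as an exponent of the corresponding prime:
  2^4 = 16
  3^2 = 9
  5^2 = 25
Product = 16 * 9 * 25 = 3600

3600


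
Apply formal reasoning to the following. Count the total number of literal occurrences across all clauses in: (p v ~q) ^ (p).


Counting literals in each clause:
Clause 1: 2 literal(s)
Clause 2: 1 literal(s)
Total = 3

3


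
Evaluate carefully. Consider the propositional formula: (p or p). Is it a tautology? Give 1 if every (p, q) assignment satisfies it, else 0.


Check all 4 assignments:
p=0, q=0: 0
p=0, q=1: 0
p=1, q=0: 1
p=1, q=1: 1
Satisfying count = 2/4.
Tautology iff count = 4: no.

0


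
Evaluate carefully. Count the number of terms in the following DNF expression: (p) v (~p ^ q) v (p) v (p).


A DNF formula is a disjunction of terms (conjunctions).
Terms are separated by v.
Counting the disjuncts: 4 terms.

4


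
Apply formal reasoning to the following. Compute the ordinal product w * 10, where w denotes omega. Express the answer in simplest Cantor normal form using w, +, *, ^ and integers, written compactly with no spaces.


Compute w * 10.
Ordinal * is associative and left-distributive over +, but NOT commutative; for finite n>1, n*w = w but w*n stays w*n.
w * 10 means 10 copies of w concatenated: w*10.
Result = w*10

w*10


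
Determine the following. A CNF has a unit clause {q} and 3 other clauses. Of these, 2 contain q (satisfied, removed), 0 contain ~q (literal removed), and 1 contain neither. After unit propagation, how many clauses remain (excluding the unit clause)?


Satisfied (removed): 2
Shortened (remain): 0
Unchanged (remain): 1
Remaining = 0 + 1 = 1

1


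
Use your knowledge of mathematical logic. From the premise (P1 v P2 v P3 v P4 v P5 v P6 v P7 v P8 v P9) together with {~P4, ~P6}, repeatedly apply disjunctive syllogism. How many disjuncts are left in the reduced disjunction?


Original disjuncts (9): P1, P2, P3, P4, P5, P6, P7, P8, P9
Negated (eliminate): ~P4, ~P6
Remaining disjuncts: P1, P2, P3, P5, P7, P8, P9
Count = 9 - 2 = 7

7


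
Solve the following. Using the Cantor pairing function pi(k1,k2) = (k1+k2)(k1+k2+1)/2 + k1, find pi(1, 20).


k1 + k2 = 21
(k1+k2)(k1+k2+1)/2 = 21 * 22 / 2 = 231
pi = 231 + 1 = 232

232


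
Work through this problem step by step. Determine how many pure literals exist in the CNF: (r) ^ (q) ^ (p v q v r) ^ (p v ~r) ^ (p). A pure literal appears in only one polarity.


Check each variable for pure literal status:
p: pure positive
q: pure positive
r: mixed (not pure)
Pure literal count = 2

2


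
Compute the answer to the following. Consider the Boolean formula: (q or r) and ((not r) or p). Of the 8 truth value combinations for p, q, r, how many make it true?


Evaluate all 8 assignments for p, q, r:
p=0, q=0, r=0: 0
p=0, q=0, r=1: 0
p=0, q=1, r=0: 1
p=0, q=1, r=1: 0
p=1, q=0, r=0: 0
p=1, q=0, r=1: 1
p=1, q=1, r=0: 1
p=1, q=1, r=1: 1
Satisfying count = 4

4


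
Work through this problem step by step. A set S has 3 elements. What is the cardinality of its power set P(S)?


The power set of a set with n elements has 2^n elements.
|P(S)| = 2^3 = 8

8


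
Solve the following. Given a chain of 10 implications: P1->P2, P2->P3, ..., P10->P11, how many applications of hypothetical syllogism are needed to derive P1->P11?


With 10 implications in a chain connecting 11 propositions:
P1->P2, P2->P3, ..., P10->P11
Steps needed = (number of implications) - 1 = 10 - 1 = 9

9


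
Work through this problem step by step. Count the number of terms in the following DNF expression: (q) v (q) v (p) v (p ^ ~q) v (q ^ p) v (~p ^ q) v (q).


A DNF formula is a disjunction of terms (conjunctions).
Terms are separated by v.
Counting the disjuncts: 7 terms.

7


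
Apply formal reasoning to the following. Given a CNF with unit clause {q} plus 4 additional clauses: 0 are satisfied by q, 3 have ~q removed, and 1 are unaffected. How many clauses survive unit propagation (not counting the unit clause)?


Satisfied (removed): 0
Shortened (remain): 3
Unchanged (remain): 1
Remaining = 3 + 1 = 4

4


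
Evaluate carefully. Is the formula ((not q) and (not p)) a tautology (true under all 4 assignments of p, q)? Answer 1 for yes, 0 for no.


Check all 4 assignments:
p=0, q=0: 1
p=0, q=1: 0
p=1, q=0: 0
p=1, q=1: 0
Satisfying count = 1/4.
Tautology iff count = 4: no.

0


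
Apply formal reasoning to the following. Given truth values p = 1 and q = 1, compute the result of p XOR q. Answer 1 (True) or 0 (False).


p = 1, q = 1
Operation: p XOR q
Evaluate: 1 XOR 1 = 0

0


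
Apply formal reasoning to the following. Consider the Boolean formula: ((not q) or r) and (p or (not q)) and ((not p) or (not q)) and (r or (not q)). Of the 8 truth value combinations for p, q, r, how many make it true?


Evaluate all 8 assignments for p, q, r:
p=0, q=0, r=0: 1
p=0, q=0, r=1: 1
p=0, q=1, r=0: 0
p=0, q=1, r=1: 0
p=1, q=0, r=0: 1
p=1, q=0, r=1: 1
p=1, q=1, r=0: 0
p=1, q=1, r=1: 0
Satisfying count = 4

4


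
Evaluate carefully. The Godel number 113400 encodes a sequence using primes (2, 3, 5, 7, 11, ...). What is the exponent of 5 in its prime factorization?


Factorize 113400 by dividing by 5 repeatedly.
Division steps: 5 divides 113400 exactly 2 time(s).
Exponent of 5 = 2

2


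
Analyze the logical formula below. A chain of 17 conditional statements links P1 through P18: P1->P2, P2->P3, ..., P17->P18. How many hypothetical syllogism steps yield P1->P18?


With 17 implications in a chain connecting 18 propositions:
P1->P2, P2->P3, ..., P17->P18
Steps needed = (number of implications) - 1 = 17 - 1 = 16

16


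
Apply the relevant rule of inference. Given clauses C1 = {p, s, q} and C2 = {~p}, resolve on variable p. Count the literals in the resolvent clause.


Remove p from C1 and ~p from C2.
C1 remainder: {s, q}
C2 remainder: {}
Union (resolvent): {q, s}
Resolvent has 2 literal(s).

2


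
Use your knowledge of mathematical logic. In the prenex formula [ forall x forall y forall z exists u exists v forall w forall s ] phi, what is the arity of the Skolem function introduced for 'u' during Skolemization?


Quantifier prefix: forall x forall y forall z exists u exists v forall w forall s
'u' is existentially quantified at position 4.
Universal variables preceding it: x, y, z
Skolem function arity = 3

3


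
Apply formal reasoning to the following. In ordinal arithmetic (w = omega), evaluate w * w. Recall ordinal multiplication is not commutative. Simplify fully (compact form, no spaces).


Compute w * w.
Ordinal * is associative and left-distributive over +, but NOT commutative; for finite n>1, n*w = w but w*n stays w*n.
w * w = w^2 by definition.
Result = w^2

w^2


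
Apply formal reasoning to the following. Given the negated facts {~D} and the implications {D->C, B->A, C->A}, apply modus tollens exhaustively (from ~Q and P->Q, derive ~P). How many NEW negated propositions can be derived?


Initial negated facts: {~D}
Apply modus tollens to closure:
  (no implication fires)
Final negated: {~D}
New negations: {(none)}
Count = 0

0


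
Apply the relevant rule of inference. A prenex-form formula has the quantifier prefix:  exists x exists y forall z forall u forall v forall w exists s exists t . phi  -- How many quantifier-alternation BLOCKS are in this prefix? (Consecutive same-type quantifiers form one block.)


Quantifier-type sequence: E E A A A A E E  (A=forall, E=exists)
Group into maximal same-type runs:
  Ex2 | Ax4 | Ex2
Number of blocks = 3

3


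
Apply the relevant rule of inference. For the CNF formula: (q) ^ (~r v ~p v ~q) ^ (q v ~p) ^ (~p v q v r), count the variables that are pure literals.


Check each variable for pure literal status:
p: pure negative
q: mixed (not pure)
r: mixed (not pure)
Pure literal count = 1

1


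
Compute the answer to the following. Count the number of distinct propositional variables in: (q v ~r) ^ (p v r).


Identify each variable that appears in the formula.
Variables found: p, q, r
Count = 3

3


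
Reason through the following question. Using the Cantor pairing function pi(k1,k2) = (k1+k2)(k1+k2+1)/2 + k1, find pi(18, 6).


k1 + k2 = 24
(k1+k2)(k1+k2+1)/2 = 24 * 25 / 2 = 300
pi = 300 + 18 = 318

318


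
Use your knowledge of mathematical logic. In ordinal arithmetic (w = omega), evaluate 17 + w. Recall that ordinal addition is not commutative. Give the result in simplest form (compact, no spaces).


Compute 17 + w.
Ordinal + is associative but NOT commutative; for finite n>0, n + w = w but w + n stays w+n.
Any finite left addend is absorbed by w on the right: 17 + w = w.
Result = w

w


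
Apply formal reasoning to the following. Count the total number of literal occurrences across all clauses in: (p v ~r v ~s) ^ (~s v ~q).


Counting literals in each clause:
Clause 1: 3 literal(s)
Clause 2: 2 literal(s)
Total = 5

5


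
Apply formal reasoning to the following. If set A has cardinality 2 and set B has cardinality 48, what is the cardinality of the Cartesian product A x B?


The Cartesian product A x B contains all ordered pairs (a, b).
|A x B| = |A| * |B| = 2 * 48 = 96

96


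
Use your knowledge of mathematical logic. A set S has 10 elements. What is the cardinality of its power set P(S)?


The power set of a set with n elements has 2^n elements.
|P(S)| = 2^10 = 1024

1024


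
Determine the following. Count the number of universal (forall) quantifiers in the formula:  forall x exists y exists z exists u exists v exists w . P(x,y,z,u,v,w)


Quantifier prefix: forall x exists y exists z exists u exists v exists w
Mark each quantifier type:
  U E E E E E
Universal count = 1, Existential count = 5
Asked for universal (forall) quantifiers: 1

1


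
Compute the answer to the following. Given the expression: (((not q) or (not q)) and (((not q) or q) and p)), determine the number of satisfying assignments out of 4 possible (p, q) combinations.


Check all 4 assignments:
p=0, q=0: 0
p=0, q=1: 0
p=1, q=0: 1
p=1, q=1: 0
Count of True = 1

1


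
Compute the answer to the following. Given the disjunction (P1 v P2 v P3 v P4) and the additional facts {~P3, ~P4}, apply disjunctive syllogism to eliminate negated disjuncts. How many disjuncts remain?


Original disjuncts (4): P1, P2, P3, P4
Negated (eliminate): ~P3, ~P4
Remaining disjuncts: P1, P2
Count = 4 - 2 = 2

2


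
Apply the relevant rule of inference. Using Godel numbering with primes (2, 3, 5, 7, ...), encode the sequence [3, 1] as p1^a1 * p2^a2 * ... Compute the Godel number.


Encode each element as an exponent of the corresponding prime:
  2^3 = 8
  3^1 = 3
Product = 8 * 3 = 24

24


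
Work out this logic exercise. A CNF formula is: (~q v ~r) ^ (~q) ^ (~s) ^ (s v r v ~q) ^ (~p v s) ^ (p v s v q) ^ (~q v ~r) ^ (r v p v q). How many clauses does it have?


A CNF formula is a conjunction of clauses.
Clauses are separated by ^.
Counting the conjuncts: 8 clauses.

8


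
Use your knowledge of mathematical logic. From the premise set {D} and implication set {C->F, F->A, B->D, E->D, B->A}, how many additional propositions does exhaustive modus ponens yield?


Initial facts: {D}
Apply modus ponens to closure:
  (no implication fires)
Final known: {D}
New propositions: {(none)}
Count = 0

0


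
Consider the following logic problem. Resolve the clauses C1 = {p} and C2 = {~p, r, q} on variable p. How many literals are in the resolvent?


Remove p from C1 and ~p from C2.
C1 remainder: {}
C2 remainder: {r, q}
Union (resolvent): {q, r}
Resolvent has 2 literal(s).

2


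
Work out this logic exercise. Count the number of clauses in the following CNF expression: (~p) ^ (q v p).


A CNF formula is a conjunction of clauses.
Clauses are separated by ^.
Counting the conjuncts: 2 clauses.

2


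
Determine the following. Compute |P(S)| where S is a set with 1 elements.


The power set of a set with n elements has 2^n elements.
|P(S)| = 2^1 = 2

2


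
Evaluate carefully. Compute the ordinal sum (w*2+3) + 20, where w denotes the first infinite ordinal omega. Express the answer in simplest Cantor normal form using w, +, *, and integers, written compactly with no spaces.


Compute (w*2+3) + 20.
Ordinal + is associative but NOT commutative; for finite n>0, n + w = w but w + n stays w+n.
By associativity: (w*2+3) + 20 = w*2 + (3+20) = w*2+23.
Result = w*2+23

w*2+23


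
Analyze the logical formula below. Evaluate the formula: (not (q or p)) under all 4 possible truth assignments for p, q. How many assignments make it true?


Check all 4 assignments:
p=0, q=0: 1
p=0, q=1: 0
p=1, q=0: 0
p=1, q=1: 0
Count of True = 1

1


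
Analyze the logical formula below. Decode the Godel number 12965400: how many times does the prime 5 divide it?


Factorize 12965400 by dividing by 5 repeatedly.
Division steps: 5 divides 12965400 exactly 2 time(s).
Exponent of 5 = 2

2


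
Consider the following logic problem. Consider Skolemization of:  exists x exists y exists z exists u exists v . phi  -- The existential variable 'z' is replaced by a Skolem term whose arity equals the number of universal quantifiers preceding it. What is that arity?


Quantifier prefix: exists x exists y exists z exists u exists v
'z' is existentially quantified at position 3.
No universal quantifiers precede it.
Skolem function arity = 0 (a Skolem constant)

0


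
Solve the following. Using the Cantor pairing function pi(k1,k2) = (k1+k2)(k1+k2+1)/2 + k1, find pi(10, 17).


k1 + k2 = 27
(k1+k2)(k1+k2+1)/2 = 27 * 28 / 2 = 378
pi = 378 + 10 = 388

388


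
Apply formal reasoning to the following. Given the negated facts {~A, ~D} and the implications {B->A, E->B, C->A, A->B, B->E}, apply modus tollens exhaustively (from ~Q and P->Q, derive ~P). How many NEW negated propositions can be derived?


Initial negated facts: {~A, ~D}
Apply modus tollens to closure:
  ~A and B->A  =>  ~B
  ~B and E->B  =>  ~E
  ~A and C->A  =>  ~C
Final negated: {~A, ~B, ~C, ~D, ~E}
New negations: {~B, ~C, ~E}
Count = 3

3


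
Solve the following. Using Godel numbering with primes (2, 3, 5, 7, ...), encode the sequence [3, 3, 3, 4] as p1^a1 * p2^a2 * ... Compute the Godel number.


Encode each element as an exponent of the corresponding prime:
  2^3 = 8
  3^3 = 27
  5^3 = 125
  7^4 = 2401
Product = 8 * 27 * 125 * 2401 = 64827000

64827000


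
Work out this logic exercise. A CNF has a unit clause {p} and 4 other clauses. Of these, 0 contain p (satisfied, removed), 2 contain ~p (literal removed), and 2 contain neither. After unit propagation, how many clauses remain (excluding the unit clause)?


Satisfied (removed): 0
Shortened (remain): 2
Unchanged (remain): 2
Remaining = 2 + 2 = 4

4


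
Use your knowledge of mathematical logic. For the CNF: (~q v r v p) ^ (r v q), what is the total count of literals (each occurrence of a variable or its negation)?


Counting literals in each clause:
Clause 1: 3 literal(s)
Clause 2: 2 literal(s)
Total = 5

5


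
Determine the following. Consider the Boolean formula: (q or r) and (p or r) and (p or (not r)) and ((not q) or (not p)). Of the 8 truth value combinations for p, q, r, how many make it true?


Evaluate all 8 assignments for p, q, r:
p=0, q=0, r=0: 0
p=0, q=0, r=1: 0
p=0, q=1, r=0: 0
p=0, q=1, r=1: 0
p=1, q=0, r=0: 0
p=1, q=0, r=1: 1
p=1, q=1, r=0: 0
p=1, q=1, r=1: 0
Satisfying count = 1

1


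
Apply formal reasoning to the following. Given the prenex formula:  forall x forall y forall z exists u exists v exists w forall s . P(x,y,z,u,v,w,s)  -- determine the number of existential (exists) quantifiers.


Quantifier prefix: forall x forall y forall z exists u exists v exists w forall s
Mark each quantifier type:
  U U U E E E U
Universal count = 4, Existential count = 3
Asked for existential (exists) quantifiers: 3

3


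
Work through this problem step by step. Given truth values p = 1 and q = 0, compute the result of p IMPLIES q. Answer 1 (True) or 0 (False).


p = 1, q = 0
Operation: p IMPLIES q
Evaluate: 1 IMPLIES 0 = 0

0


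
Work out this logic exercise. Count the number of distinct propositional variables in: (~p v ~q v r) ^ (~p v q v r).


Identify each variable that appears in the formula.
Variables found: p, q, r
Count = 3

3


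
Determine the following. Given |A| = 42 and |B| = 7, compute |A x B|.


The Cartesian product A x B contains all ordered pairs (a, b).
|A x B| = |A| * |B| = 42 * 7 = 294

294


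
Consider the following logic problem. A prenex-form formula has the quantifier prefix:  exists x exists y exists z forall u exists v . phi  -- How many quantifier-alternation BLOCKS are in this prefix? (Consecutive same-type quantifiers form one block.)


Quantifier-type sequence: E E E A E  (A=forall, E=exists)
Group into maximal same-type runs:
  Ex3 | Ax1 | Ex1
Number of blocks = 3

3


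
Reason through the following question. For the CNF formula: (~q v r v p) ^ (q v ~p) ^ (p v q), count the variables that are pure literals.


Check each variable for pure literal status:
p: mixed (not pure)
q: mixed (not pure)
r: pure positive
Pure literal count = 1

1


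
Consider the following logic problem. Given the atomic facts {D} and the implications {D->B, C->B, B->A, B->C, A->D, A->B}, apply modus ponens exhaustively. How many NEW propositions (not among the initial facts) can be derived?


Initial facts: {D}
Apply modus ponens to closure:
  D and D->B  =>  B
  B and B->A  =>  A
  B and B->C  =>  C
Final known: {A, B, C, D}
New propositions: {A, B, C}
Count = 3

3


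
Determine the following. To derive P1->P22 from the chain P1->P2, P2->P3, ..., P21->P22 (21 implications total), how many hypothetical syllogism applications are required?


With 21 implications in a chain connecting 22 propositions:
P1->P2, P2->P3, ..., P21->P22
Steps needed = (number of implications) - 1 = 21 - 1 = 20

20


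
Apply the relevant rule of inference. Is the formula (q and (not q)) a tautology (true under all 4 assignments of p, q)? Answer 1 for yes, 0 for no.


Check all 4 assignments:
p=0, q=0: 0
p=0, q=1: 0
p=1, q=0: 0
p=1, q=1: 0
Satisfying count = 0/4.
Tautology iff count = 4: no.

0


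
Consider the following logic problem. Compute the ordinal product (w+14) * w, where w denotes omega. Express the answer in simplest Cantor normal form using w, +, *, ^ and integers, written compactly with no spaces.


Compute (w+14) * w.
Ordinal * is associative and left-distributive over +, but NOT commutative; for finite n>1, n*w = w but w*n stays w*n.
(w+14) * w = sup{(w+14)*k : k<w} = sup{w*k+14} = w^2 (the +14 tail is absorbed in the limit).
Result = w^2

w^2


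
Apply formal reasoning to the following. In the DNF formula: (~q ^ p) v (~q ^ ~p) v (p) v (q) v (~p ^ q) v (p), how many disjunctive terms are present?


A DNF formula is a disjunction of terms (conjunctions).
Terms are separated by v.
Counting the disjuncts: 6 terms.

6


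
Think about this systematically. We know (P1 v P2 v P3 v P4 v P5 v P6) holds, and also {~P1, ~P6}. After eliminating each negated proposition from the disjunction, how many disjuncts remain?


Original disjuncts (6): P1, P2, P3, P4, P5, P6
Negated (eliminate): ~P1, ~P6
Remaining disjuncts: P2, P3, P4, P5
Count = 6 - 2 = 4

4


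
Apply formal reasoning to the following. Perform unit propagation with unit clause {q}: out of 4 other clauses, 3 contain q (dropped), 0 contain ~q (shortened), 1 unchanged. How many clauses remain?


Satisfied (removed): 3
Shortened (remain): 0
Unchanged (remain): 1
Remaining = 0 + 1 = 1

1


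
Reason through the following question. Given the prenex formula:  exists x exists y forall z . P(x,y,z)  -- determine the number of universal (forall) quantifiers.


Quantifier prefix: exists x exists y forall z
Mark each quantifier type:
  E E U
Universal count = 1, Existential count = 2
Asked for universal (forall) quantifiers: 1

1


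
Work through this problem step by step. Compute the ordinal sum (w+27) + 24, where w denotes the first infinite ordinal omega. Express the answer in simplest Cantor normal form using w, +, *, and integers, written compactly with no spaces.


Compute (w+27) + 24.
Ordinal + is associative but NOT commutative; for finite n>0, n + w = w but w + n stays w+n.
By associativity: (w+27) + 24 = w + (27+24) = w+51.
Result = w+51

w+51


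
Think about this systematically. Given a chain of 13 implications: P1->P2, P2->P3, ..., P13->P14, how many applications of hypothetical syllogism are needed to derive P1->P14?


With 13 implications in a chain connecting 14 propositions:
P1->P2, P2->P3, ..., P13->P14
Steps needed = (number of implications) - 1 = 13 - 1 = 12

12


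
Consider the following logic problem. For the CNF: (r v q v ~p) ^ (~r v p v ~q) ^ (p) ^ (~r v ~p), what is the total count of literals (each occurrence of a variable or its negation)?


Counting literals in each clause:
Clause 1: 3 literal(s)
Clause 2: 3 literal(s)
Clause 3: 1 literal(s)
Clause 4: 2 literal(s)
Total = 9

9


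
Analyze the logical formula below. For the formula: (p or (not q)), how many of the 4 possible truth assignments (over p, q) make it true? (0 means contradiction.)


Check all 4 assignments:
p=0, q=0: 1
p=0, q=1: 0
p=1, q=0: 1
p=1, q=1: 1
Count of True = 3

3
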